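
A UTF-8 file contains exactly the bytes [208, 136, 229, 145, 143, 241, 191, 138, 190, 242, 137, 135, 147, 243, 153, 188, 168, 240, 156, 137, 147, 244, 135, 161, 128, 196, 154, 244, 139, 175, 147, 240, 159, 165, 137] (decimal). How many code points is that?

Byte at offset 0: 0xD0 = 11010000 → 2-byte char (#1). Advance 2.
Byte at offset 2: 0xE5 = 11100101 → 3-byte char (#2). Advance 3.
Byte at offset 5: 0xF1 = 11110001 → 4-byte char (#3). Advance 4.
Byte at offset 9: 0xF2 = 11110010 → 4-byte char (#4). Advance 4.
Byte at offset 13: 0xF3 = 11110011 → 4-byte char (#5). Advance 4.
Byte at offset 17: 0xF0 = 11110000 → 4-byte char (#6). Advance 4.
Byte at offset 21: 0xF4 = 11110100 → 4-byte char (#7). Advance 4.
Byte at offset 25: 0xC4 = 11000100 → 2-byte char (#8). Advance 2.
Byte at offset 27: 0xF4 = 11110100 → 4-byte char (#9). Advance 4.
Byte at offset 31: 0xF0 = 11110000 → 4-byte char (#10). Advance 4.
Reached end at offset 35 after 10 code points.

10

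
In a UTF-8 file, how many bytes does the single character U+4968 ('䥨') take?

U+4968 = 0x4968. UTF-8 uses 1 byte below 0x80, 2 below 0x800, 3 below 0x10000, 4 up to 0x10FFFF. 0x4968 is in U+0800–U+FFFF → 3 bytes.

3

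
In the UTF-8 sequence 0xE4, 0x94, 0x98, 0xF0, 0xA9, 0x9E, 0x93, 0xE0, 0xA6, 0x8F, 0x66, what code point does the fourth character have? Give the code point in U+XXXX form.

U+0066

Offset 0: leading byte 0xE4 = 11100100 → 3-byte char #1 = E4 94 98.
Offset 3: leading byte 0xF0 = 11110000 → 4-byte char #2 = F0 A9 9E 93.
Offset 7: leading byte 0xE0 = 11100000 → 3-byte char #3 = E0 A6 8F.
Offset 10: leading byte 0x66 = 01100110 → 1-byte char #4 = 66.
Leading byte 0x66 = 01100110 matches 0xxxxxxx → 1-byte sequence.
Byte 1: 0x66 = 01100110, payload 1100110 (7 bits).
Concatenate: 1100110 = 0x66 (7 bits → U+0066).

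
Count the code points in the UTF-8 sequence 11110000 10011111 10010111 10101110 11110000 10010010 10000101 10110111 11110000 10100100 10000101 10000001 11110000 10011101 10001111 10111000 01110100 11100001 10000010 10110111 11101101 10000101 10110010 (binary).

Byte at offset 0: 0xF0 = 11110000 → 4-byte char (#1). Advance 4.
Byte at offset 4: 0xF0 = 11110000 → 4-byte char (#2). Advance 4.
Byte at offset 8: 0xF0 = 11110000 → 4-byte char (#3). Advance 4.
Byte at offset 12: 0xF0 = 11110000 → 4-byte char (#4). Advance 4.
Byte at offset 16: 0x74 = 01110100 → 1-byte char (#5). Advance 1.
Byte at offset 17: 0xE1 = 11100001 → 3-byte char (#6). Advance 3.
Byte at offset 20: 0xED = 11101101 → 3-byte char (#7). Advance 3.
Reached end at offset 23 after 7 code points.

7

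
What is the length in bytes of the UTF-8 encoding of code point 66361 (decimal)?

U+10339 = 0x10339. UTF-8 uses 1 byte below 0x80, 2 below 0x800, 3 below 0x10000, 4 up to 0x10FFFF. 0x10339 is in U+10000–U+10FFFF → 4 bytes.

4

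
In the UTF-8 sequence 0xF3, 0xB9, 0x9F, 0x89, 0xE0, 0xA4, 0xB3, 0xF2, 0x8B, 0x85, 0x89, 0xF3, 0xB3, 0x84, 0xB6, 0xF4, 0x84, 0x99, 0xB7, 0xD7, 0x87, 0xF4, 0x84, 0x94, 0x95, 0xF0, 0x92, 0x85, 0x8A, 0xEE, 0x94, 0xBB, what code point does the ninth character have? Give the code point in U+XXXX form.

U+E53B

Offset 0: leading byte 0xF3 = 11110011 → 4-byte char #1 = F3 B9 9F 89.
Offset 4: leading byte 0xE0 = 11100000 → 3-byte char #2 = E0 A4 B3.
Offset 7: leading byte 0xF2 = 11110010 → 4-byte char #3 = F2 8B 85 89.
Offset 11: leading byte 0xF3 = 11110011 → 4-byte char #4 = F3 B3 84 B6.
Offset 15: leading byte 0xF4 = 11110100 → 4-byte char #5 = F4 84 99 B7.
Offset 19: leading byte 0xD7 = 11010111 → 2-byte char #6 = D7 87.
Offset 21: leading byte 0xF4 = 11110100 → 4-byte char #7 = F4 84 94 95.
Offset 25: leading byte 0xF0 = 11110000 → 4-byte char #8 = F0 92 85 8A.
Offset 29: leading byte 0xEE = 11101110 → 3-byte char #9 = EE 94 BB.
Leading byte 0xEE = 11101110 matches 1110xxxx → 3-byte sequence.
Byte 1: 0xEE = 11101110, payload 1110 (4 bits).
Byte 2: 0x94 = 10010100 (10xxxxxx ✓), payload 010100.
Byte 3: 0xBB = 10111011 (10xxxxxx ✓), payload 111011.
Concatenate: 1110010100111011 = 0xE53B (16 bits → U+E53B).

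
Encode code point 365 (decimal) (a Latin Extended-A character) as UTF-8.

U+016D = 0x16D = 365 decimal. In range U+0080–U+07FF → 2-byte form: 110xxxxx 10xxxxxx.
Binary (11 bits): 00101101101.
Split 5+6: 00101 | 101101.
Byte 1: 11000101 = 0xC5.
Byte 2: 10101101 = 0xAD.

C5 AD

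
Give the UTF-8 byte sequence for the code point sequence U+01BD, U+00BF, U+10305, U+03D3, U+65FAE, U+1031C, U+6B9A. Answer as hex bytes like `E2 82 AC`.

C6 BD C2 BF F0 90 8C 85 CF 93 F1 A5 BE AE F0 90 8C 9C E6 AE 9A

U+01BD: 2-byte form → C6 BD.
U+00BF: 2-byte form → C2 BF.
U+10305: 4-byte form → F0 90 8C 85.
U+03D3: 2-byte form → CF 93.
U+65FAE: 4-byte form → F1 A5 BE AE.
U+1031C: 4-byte form → F0 90 8C 9C.
U+6B9A: 3-byte form → E6 AE 9A.
Concatenated (21 bytes): C6 BD C2 BF F0 90 8C 85 CF 93 F1 A5 BE AE F0 90 8C 9C E6 AE 9A.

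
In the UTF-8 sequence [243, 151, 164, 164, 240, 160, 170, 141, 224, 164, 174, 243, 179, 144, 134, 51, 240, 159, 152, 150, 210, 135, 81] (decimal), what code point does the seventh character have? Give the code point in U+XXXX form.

Offset 0: leading byte 0xF3 = 11110011 → 4-byte char #1 = F3 97 A4 A4.
Offset 4: leading byte 0xF0 = 11110000 → 4-byte char #2 = F0 A0 AA 8D.
Offset 8: leading byte 0xE0 = 11100000 → 3-byte char #3 = E0 A4 AE.
Offset 11: leading byte 0xF3 = 11110011 → 4-byte char #4 = F3 B3 90 86.
Offset 15: leading byte 0x33 = 00110011 → 1-byte char #5 = 33.
Offset 16: leading byte 0xF0 = 11110000 → 4-byte char #6 = F0 9F 98 96.
Offset 20: leading byte 0xD2 = 11010010 → 2-byte char #7 = D2 87.
Leading byte 0xD2 = 11010010 matches 110xxxxx → 2-byte sequence.
Byte 1: 0xD2 = 11010010, payload 10010 (5 bits).
Byte 2: 0x87 = 10000111 (10xxxxxx ✓), payload 000111.
Concatenate: 10010000111 = 0x487 (11 bits → U+0487).

U+0487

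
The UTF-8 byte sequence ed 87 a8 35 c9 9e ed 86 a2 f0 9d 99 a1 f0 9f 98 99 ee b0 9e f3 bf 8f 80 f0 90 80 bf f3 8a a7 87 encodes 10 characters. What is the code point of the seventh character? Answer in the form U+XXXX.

Offset 0: leading byte 0xED = 11101101 → 3-byte char #1 = ED 87 A8.
Offset 3: leading byte 0x35 = 00110101 → 1-byte char #2 = 35.
Offset 4: leading byte 0xC9 = 11001001 → 2-byte char #3 = C9 9E.
Offset 6: leading byte 0xED = 11101101 → 3-byte char #4 = ED 86 A2.
Offset 9: leading byte 0xF0 = 11110000 → 4-byte char #5 = F0 9D 99 A1.
Offset 13: leading byte 0xF0 = 11110000 → 4-byte char #6 = F0 9F 98 99.
Offset 17: leading byte 0xEE = 11101110 → 3-byte char #7 = EE B0 9E.
Leading byte 0xEE = 11101110 matches 1110xxxx → 3-byte sequence.
Byte 1: 0xEE = 11101110, payload 1110 (4 bits).
Byte 2: 0xB0 = 10110000 (10xxxxxx ✓), payload 110000.
Byte 3: 0x9E = 10011110 (10xxxxxx ✓), payload 011110.
Concatenate: 1110110000011110 = 0xEC1E (16 bits → U+EC1E).

U+EC1E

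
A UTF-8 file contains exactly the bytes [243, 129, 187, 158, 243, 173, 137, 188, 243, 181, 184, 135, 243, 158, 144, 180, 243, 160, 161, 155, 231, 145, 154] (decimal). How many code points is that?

Byte at offset 0: 0xF3 = 11110011 → 4-byte char (#1). Advance 4.
Byte at offset 4: 0xF3 = 11110011 → 4-byte char (#2). Advance 4.
Byte at offset 8: 0xF3 = 11110011 → 4-byte char (#3). Advance 4.
Byte at offset 12: 0xF3 = 11110011 → 4-byte char (#4). Advance 4.
Byte at offset 16: 0xF3 = 11110011 → 4-byte char (#5). Advance 4.
Byte at offset 20: 0xE7 = 11100111 → 3-byte char (#6). Advance 3.
Reached end at offset 23 after 6 code points.

6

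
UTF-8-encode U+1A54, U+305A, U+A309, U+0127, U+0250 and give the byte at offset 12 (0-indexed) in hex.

U+1A54 → 3-byte form E1 A9 94 at offsets 0–2.
U+305A → 3-byte form E3 81 9A at offsets 3–5.
U+A309 → 3-byte form EA 8C 89 at offsets 6–8.
U+0127 → 2-byte form C4 A7 at offsets 9–10.
U+0250 → 2-byte form C9 90 at offsets 11–12.
Offset 12 falls in char 5's range; it's byte 2 of C9 90 = 0x90.

0x90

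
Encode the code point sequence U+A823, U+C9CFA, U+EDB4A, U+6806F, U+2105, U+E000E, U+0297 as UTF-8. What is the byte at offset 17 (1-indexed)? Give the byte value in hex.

1-indexed offset 17 is 0-indexed offset 16.
U+A823 → 3-byte form EA A0 A3 at offsets 0–2.
U+C9CFA → 4-byte form F3 89 B3 BA at offsets 3–6.
U+EDB4A → 4-byte form F3 AD AD 8A at offsets 7–10.
U+6806F → 4-byte form F1 A8 81 AF at offsets 11–14.
U+2105 → 3-byte form E2 84 85 at offsets 15–17.
Offset 16 falls in char 5's range; it's byte 2 of E2 84 85 = 0x84.

0x84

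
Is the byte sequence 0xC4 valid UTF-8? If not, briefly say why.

Leading byte 0xC4 = 11000100 → 2-byte form, but only 1 byte is present.

invalid (sequence truncated)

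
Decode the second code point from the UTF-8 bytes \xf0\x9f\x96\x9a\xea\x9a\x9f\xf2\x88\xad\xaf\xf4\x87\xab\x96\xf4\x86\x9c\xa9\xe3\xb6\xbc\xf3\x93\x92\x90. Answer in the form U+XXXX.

Offset 0: leading byte 0xF0 = 11110000 → 4-byte char #1 = F0 9F 96 9A.
Offset 4: leading byte 0xEA = 11101010 → 3-byte char #2 = EA 9A 9F.
Leading byte 0xEA = 11101010 matches 1110xxxx → 3-byte sequence.
Byte 1: 0xEA = 11101010, payload 1010 (4 bits).
Byte 2: 0x9A = 10011010 (10xxxxxx ✓), payload 011010.
Byte 3: 0x9F = 10011111 (10xxxxxx ✓), payload 011111.
Concatenate: 1010011010011111 = 0xA69F (16 bits → U+A69F).

U+A69F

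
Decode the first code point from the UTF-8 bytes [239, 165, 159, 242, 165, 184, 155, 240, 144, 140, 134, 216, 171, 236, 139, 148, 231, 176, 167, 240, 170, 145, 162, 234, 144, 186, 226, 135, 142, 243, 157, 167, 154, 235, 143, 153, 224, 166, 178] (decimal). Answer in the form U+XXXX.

Offset 0: leading byte 0xEF = 11101111 → 3-byte char #1 = EF A5 9F.
Leading byte 0xEF = 11101111 matches 1110xxxx → 3-byte sequence.
Byte 1: 0xEF = 11101111, payload 1111 (4 bits).
Byte 2: 0xA5 = 10100101 (10xxxxxx ✓), payload 100101.
Byte 3: 0x9F = 10011111 (10xxxxxx ✓), payload 011111.
Concatenate: 1111100101011111 = 0xF95F (16 bits → U+F95F).

U+F95F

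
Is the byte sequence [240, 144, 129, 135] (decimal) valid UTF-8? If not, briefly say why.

valid

Leading byte 0xF0 = 11110000 → 4-byte form.
Continuation bytes 0x90=10010000, 0x81=10000001, 0x87=10000111 all match 10xxxxxx.
Decoded value 0x10047 is ≥ 0x10000 (shortest form) and not a surrogate.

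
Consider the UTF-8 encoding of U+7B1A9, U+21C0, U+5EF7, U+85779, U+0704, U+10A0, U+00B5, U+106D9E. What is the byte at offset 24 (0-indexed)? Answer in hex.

0x9E

U+7B1A9 → 4-byte form F1 BB 86 A9 at offsets 0–3.
U+21C0 → 3-byte form E2 87 80 at offsets 4–6.
U+5EF7 → 3-byte form E5 BB B7 at offsets 7–9.
U+85779 → 4-byte form F2 85 9D B9 at offsets 10–13.
U+0704 → 2-byte form DC 84 at offsets 14–15.
U+10A0 → 3-byte form E1 82 A0 at offsets 16–18.
U+00B5 → 2-byte form C2 B5 at offsets 19–20.
U+106D9E → 4-byte form F4 86 B6 9E at offsets 21–24.
Offset 24 falls in char 8's range; it's byte 4 of F4 86 B6 9E = 0x9E.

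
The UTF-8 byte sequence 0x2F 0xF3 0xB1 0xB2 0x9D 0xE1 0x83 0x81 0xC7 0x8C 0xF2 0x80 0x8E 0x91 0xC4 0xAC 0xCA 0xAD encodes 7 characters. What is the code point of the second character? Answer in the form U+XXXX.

Offset 0: leading byte 0x2F = 00101111 → 1-byte char #1 = 2F.
Offset 1: leading byte 0xF3 = 11110011 → 4-byte char #2 = F3 B1 B2 9D.
Leading byte 0xF3 = 11110011 matches 11110xxx → 4-byte sequence.
Byte 1: 0xF3 = 11110011, payload 011 (3 bits).
Byte 2: 0xB1 = 10110001 (10xxxxxx ✓), payload 110001.
Byte 3: 0xB2 = 10110010 (10xxxxxx ✓), payload 110010.
Byte 4: 0x9D = 10011101 (10xxxxxx ✓), payload 011101.
Concatenate: 011110001110010011101 = 0xF1C9D (21 bits → U+F1C9D).

U+F1C9D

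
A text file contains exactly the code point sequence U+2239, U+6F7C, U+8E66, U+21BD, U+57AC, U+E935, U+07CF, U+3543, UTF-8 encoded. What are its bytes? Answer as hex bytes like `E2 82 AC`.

U+2239: 3-byte form → E2 88 B9.
U+6F7C: 3-byte form → E6 BD BC.
U+8E66: 3-byte form → E8 B9 A6.
U+21BD: 3-byte form → E2 86 BD.
U+57AC: 3-byte form → E5 9E AC.
U+E935: 3-byte form → EE A4 B5.
U+07CF: 2-byte form → DF 8F.
U+3543: 3-byte form → E3 95 83.
Concatenated (23 bytes): E2 88 B9 E6 BD BC E8 B9 A6 E2 86 BD E5 9E AC EE A4 B5 DF 8F E3 95 83.

E2 88 B9 E6 BD BC E8 B9 A6 E2 86 BD E5 9E AC EE A4 B5 DF 8F E3 95 83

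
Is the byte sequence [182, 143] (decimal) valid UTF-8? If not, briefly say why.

invalid (continuation byte with no leading byte)

Byte 0xB6 = 10110110 has the form 10xxxxxx — a continuation byte — but there is no preceding leading byte.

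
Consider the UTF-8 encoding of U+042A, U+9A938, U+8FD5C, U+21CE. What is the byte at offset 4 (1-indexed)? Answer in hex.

0x9A

1-indexed offset 4 is 0-indexed offset 3.
U+042A → 2-byte form D0 AA at offsets 0–1.
U+9A938 → 4-byte form F2 9A A4 B8 at offsets 2–5.
Offset 3 falls in char 2's range; it's byte 2 of F2 9A A4 B8 = 0x9A.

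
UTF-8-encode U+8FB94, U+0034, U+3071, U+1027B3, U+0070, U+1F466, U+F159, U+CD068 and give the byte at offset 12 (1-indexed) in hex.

1-indexed offset 12 is 0-indexed offset 11.
U+8FB94 → 4-byte form F2 8F AE 94 at offsets 0–3.
U+0034 → 1-byte form 34 at offsets 4–4.
U+3071 → 3-byte form E3 81 B1 at offsets 5–7.
U+1027B3 → 4-byte form F4 82 9E B3 at offsets 8–11.
Offset 11 falls in char 4's range; it's byte 4 of F4 82 9E B3 = 0xB3.

0xB3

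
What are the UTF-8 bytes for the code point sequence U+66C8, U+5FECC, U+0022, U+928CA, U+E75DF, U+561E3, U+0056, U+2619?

E6 9B 88 F1 9F BB 8C 22 F2 92 A3 8A F3 A7 97 9F F1 96 87 A3 56 E2 98 99

U+66C8: 3-byte form → E6 9B 88.
U+5FECC: 4-byte form → F1 9F BB 8C.
U+0022: 1-byte form → 22.
U+928CA: 4-byte form → F2 92 A3 8A.
U+E75DF: 4-byte form → F3 A7 97 9F.
U+561E3: 4-byte form → F1 96 87 A3.
U+0056: 1-byte form → 56.
U+2619: 3-byte form → E2 98 99.
Concatenated (24 bytes): E6 9B 88 F1 9F BB 8C 22 F2 92 A3 8A F3 A7 97 9F F1 96 87 A3 56 E2 98 99.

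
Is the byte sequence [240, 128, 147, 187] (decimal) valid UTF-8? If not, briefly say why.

invalid (overlong encoding)

Leading byte 0xF0 = 11110000 → 4-byte form.
Continuation bytes all match 10xxxxxx. Payload decodes to 0x4FB.
But 0x4FB < 0x10000, the minimum for a 4-byte sequence — this is an overlong encoding.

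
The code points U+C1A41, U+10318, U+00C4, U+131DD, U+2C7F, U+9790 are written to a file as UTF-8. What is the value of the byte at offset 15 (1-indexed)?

0xE2

1-indexed offset 15 is 0-indexed offset 14.
U+C1A41 → 4-byte form F3 81 A9 81 at offsets 0–3.
U+10318 → 4-byte form F0 90 8C 98 at offsets 4–7.
U+00C4 → 2-byte form C3 84 at offsets 8–9.
U+131DD → 4-byte form F0 93 87 9D at offsets 10–13.
U+2C7F → 3-byte form E2 B1 BF at offsets 14–16.
Offset 14 falls in char 5's range; it's byte 1 of E2 B1 BF = 0xE2.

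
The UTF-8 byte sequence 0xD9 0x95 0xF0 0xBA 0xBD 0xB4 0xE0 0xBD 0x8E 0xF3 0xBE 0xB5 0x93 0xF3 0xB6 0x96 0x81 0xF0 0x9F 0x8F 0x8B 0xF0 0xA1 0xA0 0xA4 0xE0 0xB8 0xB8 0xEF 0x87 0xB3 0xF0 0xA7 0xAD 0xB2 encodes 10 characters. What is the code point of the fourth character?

Offset 0: leading byte 0xD9 = 11011001 → 2-byte char #1 = D9 95.
Offset 2: leading byte 0xF0 = 11110000 → 4-byte char #2 = F0 BA BD B4.
Offset 6: leading byte 0xE0 = 11100000 → 3-byte char #3 = E0 BD 8E.
Offset 9: leading byte 0xF3 = 11110011 → 4-byte char #4 = F3 BE B5 93.
Leading byte 0xF3 = 11110011 matches 11110xxx → 4-byte sequence.
Byte 1: 0xF3 = 11110011, payload 011 (3 bits).
Byte 2: 0xBE = 10111110 (10xxxxxx ✓), payload 111110.
Byte 3: 0xB5 = 10110101 (10xxxxxx ✓), payload 110101.
Byte 4: 0x93 = 10010011 (10xxxxxx ✓), payload 010011.
Concatenate: 011111110110101010011 = 0xFED53 (21 bits → U+FED53).

U+FED53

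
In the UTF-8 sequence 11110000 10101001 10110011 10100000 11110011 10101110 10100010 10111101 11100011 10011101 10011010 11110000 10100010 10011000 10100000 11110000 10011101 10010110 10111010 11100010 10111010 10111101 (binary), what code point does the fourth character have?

U+22620

Offset 0: leading byte 0xF0 = 11110000 → 4-byte char #1 = F0 A9 B3 A0.
Offset 4: leading byte 0xF3 = 11110011 → 4-byte char #2 = F3 AE A2 BD.
Offset 8: leading byte 0xE3 = 11100011 → 3-byte char #3 = E3 9D 9A.
Offset 11: leading byte 0xF0 = 11110000 → 4-byte char #4 = F0 A2 98 A0.
Leading byte 0xF0 = 11110000 matches 11110xxx → 4-byte sequence.
Byte 1: 0xF0 = 11110000, payload 000 (3 bits).
Byte 2: 0xA2 = 10100010 (10xxxxxx ✓), payload 100010.
Byte 3: 0x98 = 10011000 (10xxxxxx ✓), payload 011000.
Byte 4: 0xA0 = 10100000 (10xxxxxx ✓), payload 100000.
Concatenate: 000100010011000100000 = 0x22620 (21 bits → U+22620).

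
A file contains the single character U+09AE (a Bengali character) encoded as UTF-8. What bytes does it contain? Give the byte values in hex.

U+09AE = 0x9AE = 2478 decimal. In range U+0800–U+FFFF → 3-byte form: 1110xxxx 10xxxxxx 10xxxxxx.
Binary (16 bits): 0000100110101110.
Split 4+6+6: 0000 | 100110 | 101110.
Byte 1: 11100000 = 0xE0.
Byte 2: 10100110 = 0xA6.
Byte 3: 10101110 = 0xAE.

E0 A6 AE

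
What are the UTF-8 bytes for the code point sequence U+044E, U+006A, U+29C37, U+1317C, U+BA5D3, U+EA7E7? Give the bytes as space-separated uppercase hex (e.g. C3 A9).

U+044E: 2-byte form → D1 8E.
U+006A: 1-byte form → 6A.
U+29C37: 4-byte form → F0 A9 B0 B7.
U+1317C: 4-byte form → F0 93 85 BC.
U+BA5D3: 4-byte form → F2 BA 97 93.
U+EA7E7: 4-byte form → F3 AA 9F A7.
Concatenated (19 bytes): D1 8E 6A F0 A9 B0 B7 F0 93 85 BC F2 BA 97 93 F3 AA 9F A7.

D1 8E 6A F0 A9 B0 B7 F0 93 85 BC F2 BA 97 93 F3 AA 9F A7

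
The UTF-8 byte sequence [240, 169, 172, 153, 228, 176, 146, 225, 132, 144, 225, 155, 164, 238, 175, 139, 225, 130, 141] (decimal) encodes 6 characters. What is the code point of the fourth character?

U+16E4

Offset 0: leading byte 0xF0 = 11110000 → 4-byte char #1 = F0 A9 AC 99.
Offset 4: leading byte 0xE4 = 11100100 → 3-byte char #2 = E4 B0 92.
Offset 7: leading byte 0xE1 = 11100001 → 3-byte char #3 = E1 84 90.
Offset 10: leading byte 0xE1 = 11100001 → 3-byte char #4 = E1 9B A4.
Leading byte 0xE1 = 11100001 matches 1110xxxx → 3-byte sequence.
Byte 1: 0xE1 = 11100001, payload 0001 (4 bits).
Byte 2: 0x9B = 10011011 (10xxxxxx ✓), payload 011011.
Byte 3: 0xA4 = 10100100 (10xxxxxx ✓), payload 100100.
Concatenate: 0001011011100100 = 0x16E4 (16 bits → U+16E4).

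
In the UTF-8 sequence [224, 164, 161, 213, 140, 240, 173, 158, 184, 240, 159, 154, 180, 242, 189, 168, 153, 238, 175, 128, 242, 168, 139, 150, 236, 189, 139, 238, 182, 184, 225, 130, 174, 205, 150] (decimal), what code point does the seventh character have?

Offset 0: leading byte 0xE0 = 11100000 → 3-byte char #1 = E0 A4 A1.
Offset 3: leading byte 0xD5 = 11010101 → 2-byte char #2 = D5 8C.
Offset 5: leading byte 0xF0 = 11110000 → 4-byte char #3 = F0 AD 9E B8.
Offset 9: leading byte 0xF0 = 11110000 → 4-byte char #4 = F0 9F 9A B4.
Offset 13: leading byte 0xF2 = 11110010 → 4-byte char #5 = F2 BD A8 99.
Offset 17: leading byte 0xEE = 11101110 → 3-byte char #6 = EE AF 80.
Offset 20: leading byte 0xF2 = 11110010 → 4-byte char #7 = F2 A8 8B 96.
Leading byte 0xF2 = 11110010 matches 11110xxx → 4-byte sequence.
Byte 1: 0xF2 = 11110010, payload 010 (3 bits).
Byte 2: 0xA8 = 10101000 (10xxxxxx ✓), payload 101000.
Byte 3: 0x8B = 10001011 (10xxxxxx ✓), payload 001011.
Byte 4: 0x96 = 10010110 (10xxxxxx ✓), payload 010110.
Concatenate: 010101000001011010110 = 0xA82D6 (21 bits → U+A82D6).

U+A82D6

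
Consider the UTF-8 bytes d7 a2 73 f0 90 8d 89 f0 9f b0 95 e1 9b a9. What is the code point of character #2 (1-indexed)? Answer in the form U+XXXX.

U+0073

Offset 0: leading byte 0xD7 = 11010111 → 2-byte char #1 = D7 A2.
Offset 2: leading byte 0x73 = 01110011 → 1-byte char #2 = 73.
Leading byte 0x73 = 01110011 matches 0xxxxxxx → 1-byte sequence.
Byte 1: 0x73 = 01110011, payload 1110011 (7 bits).
Concatenate: 1110011 = 0x73 (7 bits → U+0073).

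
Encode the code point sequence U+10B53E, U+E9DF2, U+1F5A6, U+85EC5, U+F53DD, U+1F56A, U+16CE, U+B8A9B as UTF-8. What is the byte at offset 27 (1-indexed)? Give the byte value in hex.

1-indexed offset 27 is 0-indexed offset 26.
U+10B53E → 4-byte form F4 8B 94 BE at offsets 0–3.
U+E9DF2 → 4-byte form F3 A9 B7 B2 at offsets 4–7.
U+1F5A6 → 4-byte form F0 9F 96 A6 at offsets 8–11.
U+85EC5 → 4-byte form F2 85 BB 85 at offsets 12–15.
U+F53DD → 4-byte form F3 B5 8F 9D at offsets 16–19.
U+1F56A → 4-byte form F0 9F 95 AA at offsets 20–23.
U+16CE → 3-byte form E1 9B 8E at offsets 24–26.
Offset 26 falls in char 7's range; it's byte 3 of E1 9B 8E = 0x8E.

0x8E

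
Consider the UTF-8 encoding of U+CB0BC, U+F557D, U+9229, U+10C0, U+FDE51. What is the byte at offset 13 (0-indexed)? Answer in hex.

U+CB0BC → 4-byte form F3 8B 82 BC at offsets 0–3.
U+F557D → 4-byte form F3 B5 95 BD at offsets 4–7.
U+9229 → 3-byte form E9 88 A9 at offsets 8–10.
U+10C0 → 3-byte form E1 83 80 at offsets 11–13.
Offset 13 falls in char 4's range; it's byte 3 of E1 83 80 = 0x80.

0x80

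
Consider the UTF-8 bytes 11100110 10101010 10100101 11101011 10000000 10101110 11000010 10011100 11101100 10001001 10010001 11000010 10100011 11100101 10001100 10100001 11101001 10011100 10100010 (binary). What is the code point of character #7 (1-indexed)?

U+9722

Offset 0: leading byte 0xE6 = 11100110 → 3-byte char #1 = E6 AA A5.
Offset 3: leading byte 0xEB = 11101011 → 3-byte char #2 = EB 80 AE.
Offset 6: leading byte 0xC2 = 11000010 → 2-byte char #3 = C2 9C.
Offset 8: leading byte 0xEC = 11101100 → 3-byte char #4 = EC 89 91.
Offset 11: leading byte 0xC2 = 11000010 → 2-byte char #5 = C2 A3.
Offset 13: leading byte 0xE5 = 11100101 → 3-byte char #6 = E5 8C A1.
Offset 16: leading byte 0xE9 = 11101001 → 3-byte char #7 = E9 9C A2.
Leading byte 0xE9 = 11101001 matches 1110xxxx → 3-byte sequence.
Byte 1: 0xE9 = 11101001, payload 1001 (4 bits).
Byte 2: 0x9C = 10011100 (10xxxxxx ✓), payload 011100.
Byte 3: 0xA2 = 10100010 (10xxxxxx ✓), payload 100010.
Concatenate: 1001011100100010 = 0x9722 (16 bits → U+9722).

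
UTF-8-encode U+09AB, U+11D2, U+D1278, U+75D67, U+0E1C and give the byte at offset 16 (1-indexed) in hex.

1-indexed offset 16 is 0-indexed offset 15.
U+09AB → 3-byte form E0 A6 AB at offsets 0–2.
U+11D2 → 3-byte form E1 87 92 at offsets 3–5.
U+D1278 → 4-byte form F3 91 89 B8 at offsets 6–9.
U+75D67 → 4-byte form F1 B5 B5 A7 at offsets 10–13.
U+0E1C → 3-byte form E0 B8 9C at offsets 14–16.
Offset 15 falls in char 5's range; it's byte 2 of E0 B8 9C = 0xB8.

0xB8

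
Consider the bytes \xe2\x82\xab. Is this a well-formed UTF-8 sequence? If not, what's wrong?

Leading byte 0xE2 = 11100010 → 3-byte form.
Continuation bytes 0x82=10000010, 0xAB=10101011 all match 10xxxxxx.
Decoded value 0x20AB is ≥ 0x800 (shortest form) and not a surrogate.

valid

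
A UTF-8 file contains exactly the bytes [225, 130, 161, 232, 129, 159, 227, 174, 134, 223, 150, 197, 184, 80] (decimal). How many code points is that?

6

Byte at offset 0: 0xE1 = 11100001 → 3-byte char (#1). Advance 3.
Byte at offset 3: 0xE8 = 11101000 → 3-byte char (#2). Advance 3.
Byte at offset 6: 0xE3 = 11100011 → 3-byte char (#3). Advance 3.
Byte at offset 9: 0xDF = 11011111 → 2-byte char (#4). Advance 2.
Byte at offset 11: 0xC5 = 11000101 → 2-byte char (#5). Advance 2.
Byte at offset 13: 0x50 = 01010000 → 1-byte char (#6). Advance 1.
Reached end at offset 14 after 6 code points.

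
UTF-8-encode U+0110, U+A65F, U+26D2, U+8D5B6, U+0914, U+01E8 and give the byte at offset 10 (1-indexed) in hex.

1-indexed offset 10 is 0-indexed offset 9.
U+0110 → 2-byte form C4 90 at offsets 0–1.
U+A65F → 3-byte form EA 99 9F at offsets 2–4.
U+26D2 → 3-byte form E2 9B 92 at offsets 5–7.
U+8D5B6 → 4-byte form F2 8D 96 B6 at offsets 8–11.
Offset 9 falls in char 4's range; it's byte 2 of F2 8D 96 B6 = 0x8D.

0x8D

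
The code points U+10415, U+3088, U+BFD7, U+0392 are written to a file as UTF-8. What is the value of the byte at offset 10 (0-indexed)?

0xCE

U+10415 → 4-byte form F0 90 90 95 at offsets 0–3.
U+3088 → 3-byte form E3 82 88 at offsets 4–6.
U+BFD7 → 3-byte form EB BF 97 at offsets 7–9.
U+0392 → 2-byte form CE 92 at offsets 10–11.
Offset 10 falls in char 4's range; it's byte 1 of CE 92 = 0xCE.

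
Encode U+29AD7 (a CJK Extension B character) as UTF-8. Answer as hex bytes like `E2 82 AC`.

U+29AD7 = 0x29AD7 = 170711 decimal. In range U+10000–U+10FFFF → 4-byte form: 11110xxx 10xxxxxx 10xxxxxx 10xxxxxx.
Binary (21 bits): 000101001101011010111.
Split 3+6+6+6: 000 | 101001 | 101011 | 010111.
Byte 1: 11110000 = 0xF0.
Byte 2: 10101001 = 0xA9.
Byte 3: 10101011 = 0xAB.
Byte 4: 10010111 = 0x97.

F0 A9 AB 97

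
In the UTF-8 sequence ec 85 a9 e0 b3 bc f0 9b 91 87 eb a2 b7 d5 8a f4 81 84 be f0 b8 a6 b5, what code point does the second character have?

Offset 0: leading byte 0xEC = 11101100 → 3-byte char #1 = EC 85 A9.
Offset 3: leading byte 0xE0 = 11100000 → 3-byte char #2 = E0 B3 BC.
Leading byte 0xE0 = 11100000 matches 1110xxxx → 3-byte sequence.
Byte 1: 0xE0 = 11100000, payload 0000 (4 bits).
Byte 2: 0xB3 = 10110011 (10xxxxxx ✓), payload 110011.
Byte 3: 0xBC = 10111100 (10xxxxxx ✓), payload 111100.
Concatenate: 0000110011111100 = 0xCFC (16 bits → U+0CFC).

U+0CFC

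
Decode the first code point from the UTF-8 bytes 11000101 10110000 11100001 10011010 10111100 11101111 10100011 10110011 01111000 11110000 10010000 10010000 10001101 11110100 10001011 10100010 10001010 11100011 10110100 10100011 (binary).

U+0170

Offset 0: leading byte 0xC5 = 11000101 → 2-byte char #1 = C5 B0.
Leading byte 0xC5 = 11000101 matches 110xxxxx → 2-byte sequence.
Byte 1: 0xC5 = 11000101, payload 00101 (5 bits).
Byte 2: 0xB0 = 10110000 (10xxxxxx ✓), payload 110000.
Concatenate: 00101110000 = 0x170 (11 bits → U+0170).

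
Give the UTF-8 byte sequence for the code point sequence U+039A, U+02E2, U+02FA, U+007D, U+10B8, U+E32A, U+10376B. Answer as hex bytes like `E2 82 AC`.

CE 9A CB A2 CB BA 7D E1 82 B8 EE 8C AA F4 83 9D AB

U+039A: 2-byte form → CE 9A.
U+02E2: 2-byte form → CB A2.
U+02FA: 2-byte form → CB BA.
U+007D: 1-byte form → 7D.
U+10B8: 3-byte form → E1 82 B8.
U+E32A: 3-byte form → EE 8C AA.
U+10376B: 4-byte form → F4 83 9D AB.
Concatenated (17 bytes): CE 9A CB A2 CB BA 7D E1 82 B8 EE 8C AA F4 83 9D AB.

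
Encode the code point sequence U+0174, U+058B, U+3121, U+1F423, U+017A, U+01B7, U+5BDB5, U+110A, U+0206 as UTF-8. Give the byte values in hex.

U+0174: 2-byte form → C5 B4.
U+058B: 2-byte form → D6 8B.
U+3121: 3-byte form → E3 84 A1.
U+1F423: 4-byte form → F0 9F 90 A3.
U+017A: 2-byte form → C5 BA.
U+01B7: 2-byte form → C6 B7.
U+5BDB5: 4-byte form → F1 9B B6 B5.
U+110A: 3-byte form → E1 84 8A.
U+0206: 2-byte form → C8 86.
Concatenated (24 bytes): C5 B4 D6 8B E3 84 A1 F0 9F 90 A3 C5 BA C6 B7 F1 9B B6 B5 E1 84 8A C8 86.

C5 B4 D6 8B E3 84 A1 F0 9F 90 A3 C5 BA C6 B7 F1 9B B6 B5 E1 84 8A C8 86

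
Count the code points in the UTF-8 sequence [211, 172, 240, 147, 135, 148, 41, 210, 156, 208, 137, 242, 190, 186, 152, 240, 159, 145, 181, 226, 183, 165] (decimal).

Byte at offset 0: 0xD3 = 11010011 → 2-byte char (#1). Advance 2.
Byte at offset 2: 0xF0 = 11110000 → 4-byte char (#2). Advance 4.
Byte at offset 6: 0x29 = 00101001 → 1-byte char (#3). Advance 1.
Byte at offset 7: 0xD2 = 11010010 → 2-byte char (#4). Advance 2.
Byte at offset 9: 0xD0 = 11010000 → 2-byte char (#5). Advance 2.
Byte at offset 11: 0xF2 = 11110010 → 4-byte char (#6). Advance 4.
Byte at offset 15: 0xF0 = 11110000 → 4-byte char (#7). Advance 4.
Byte at offset 19: 0xE2 = 11100010 → 3-byte char (#8). Advance 3.
Reached end at offset 22 after 8 code points.

8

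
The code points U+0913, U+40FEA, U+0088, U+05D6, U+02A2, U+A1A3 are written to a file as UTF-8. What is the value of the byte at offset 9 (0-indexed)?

0xD7

U+0913 → 3-byte form E0 A4 93 at offsets 0–2.
U+40FEA → 4-byte form F1 80 BF AA at offsets 3–6.
U+0088 → 2-byte form C2 88 at offsets 7–8.
U+05D6 → 2-byte form D7 96 at offsets 9–10.
Offset 9 falls in char 4's range; it's byte 1 of D7 96 = 0xD7.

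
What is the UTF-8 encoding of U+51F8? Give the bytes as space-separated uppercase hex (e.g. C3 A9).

E5 87 B8

U+51F8 = 0x51F8 = 20984 decimal. In range U+0800–U+FFFF → 3-byte form: 1110xxxx 10xxxxxx 10xxxxxx.
Binary (16 bits): 0101000111111000.
Split 4+6+6: 0101 | 000111 | 111000.
Byte 1: 11100101 = 0xE5.
Byte 2: 10000111 = 0x87.
Byte 3: 10111000 = 0xB8.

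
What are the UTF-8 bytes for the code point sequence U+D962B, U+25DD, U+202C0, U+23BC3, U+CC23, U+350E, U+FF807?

U+D962B: 4-byte form → F3 99 98 AB.
U+25DD: 3-byte form → E2 97 9D.
U+202C0: 4-byte form → F0 A0 8B 80.
U+23BC3: 4-byte form → F0 A3 AF 83.
U+CC23: 3-byte form → EC B0 A3.
U+350E: 3-byte form → E3 94 8E.
U+FF807: 4-byte form → F3 BF A0 87.
Concatenated (25 bytes): F3 99 98 AB E2 97 9D F0 A0 8B 80 F0 A3 AF 83 EC B0 A3 E3 94 8E F3 BF A0 87.

F3 99 98 AB E2 97 9D F0 A0 8B 80 F0 A3 AF 83 EC B0 A3 E3 94 8E F3 BF A0 87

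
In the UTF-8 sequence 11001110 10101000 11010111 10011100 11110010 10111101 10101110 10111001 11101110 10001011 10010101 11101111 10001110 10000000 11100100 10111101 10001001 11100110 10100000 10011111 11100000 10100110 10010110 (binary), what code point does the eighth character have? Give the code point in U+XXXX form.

U+0996

Offset 0: leading byte 0xCE = 11001110 → 2-byte char #1 = CE A8.
Offset 2: leading byte 0xD7 = 11010111 → 2-byte char #2 = D7 9C.
Offset 4: leading byte 0xF2 = 11110010 → 4-byte char #3 = F2 BD AE B9.
Offset 8: leading byte 0xEE = 11101110 → 3-byte char #4 = EE 8B 95.
Offset 11: leading byte 0xEF = 11101111 → 3-byte char #5 = EF 8E 80.
Offset 14: leading byte 0xE4 = 11100100 → 3-byte char #6 = E4 BD 89.
Offset 17: leading byte 0xE6 = 11100110 → 3-byte char #7 = E6 A0 9F.
Offset 20: leading byte 0xE0 = 11100000 → 3-byte char #8 = E0 A6 96.
Leading byte 0xE0 = 11100000 matches 1110xxxx → 3-byte sequence.
Byte 1: 0xE0 = 11100000, payload 0000 (4 bits).
Byte 2: 0xA6 = 10100110 (10xxxxxx ✓), payload 100110.
Byte 3: 0x96 = 10010110 (10xxxxxx ✓), payload 010110.
Concatenate: 0000100110010110 = 0x996 (16 bits → U+0996).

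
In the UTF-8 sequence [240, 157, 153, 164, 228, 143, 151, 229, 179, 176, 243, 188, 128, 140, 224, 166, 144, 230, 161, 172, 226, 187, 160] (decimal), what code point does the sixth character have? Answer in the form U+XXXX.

U+686C

Offset 0: leading byte 0xF0 = 11110000 → 4-byte char #1 = F0 9D 99 A4.
Offset 4: leading byte 0xE4 = 11100100 → 3-byte char #2 = E4 8F 97.
Offset 7: leading byte 0xE5 = 11100101 → 3-byte char #3 = E5 B3 B0.
Offset 10: leading byte 0xF3 = 11110011 → 4-byte char #4 = F3 BC 80 8C.
Offset 14: leading byte 0xE0 = 11100000 → 3-byte char #5 = E0 A6 90.
Offset 17: leading byte 0xE6 = 11100110 → 3-byte char #6 = E6 A1 AC.
Leading byte 0xE6 = 11100110 matches 1110xxxx → 3-byte sequence.
Byte 1: 0xE6 = 11100110, payload 0110 (4 bits).
Byte 2: 0xA1 = 10100001 (10xxxxxx ✓), payload 100001.
Byte 3: 0xAC = 10101100 (10xxxxxx ✓), payload 101100.
Concatenate: 0110100001101100 = 0x686C (16 bits → U+686C).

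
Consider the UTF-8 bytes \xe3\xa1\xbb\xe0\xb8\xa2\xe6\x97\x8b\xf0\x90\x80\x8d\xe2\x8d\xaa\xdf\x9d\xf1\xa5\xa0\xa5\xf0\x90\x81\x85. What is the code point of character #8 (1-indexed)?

U+10045

Offset 0: leading byte 0xE3 = 11100011 → 3-byte char #1 = E3 A1 BB.
Offset 3: leading byte 0xE0 = 11100000 → 3-byte char #2 = E0 B8 A2.
Offset 6: leading byte 0xE6 = 11100110 → 3-byte char #3 = E6 97 8B.
Offset 9: leading byte 0xF0 = 11110000 → 4-byte char #4 = F0 90 80 8D.
Offset 13: leading byte 0xE2 = 11100010 → 3-byte char #5 = E2 8D AA.
Offset 16: leading byte 0xDF = 11011111 → 2-byte char #6 = DF 9D.
Offset 18: leading byte 0xF1 = 11110001 → 4-byte char #7 = F1 A5 A0 A5.
Offset 22: leading byte 0xF0 = 11110000 → 4-byte char #8 = F0 90 81 85.
Leading byte 0xF0 = 11110000 matches 11110xxx → 4-byte sequence.
Byte 1: 0xF0 = 11110000, payload 000 (3 bits).
Byte 2: 0x90 = 10010000 (10xxxxxx ✓), payload 010000.
Byte 3: 0x81 = 10000001 (10xxxxxx ✓), payload 000001.
Byte 4: 0x85 = 10000101 (10xxxxxx ✓), payload 000101.
Concatenate: 000010000000001000101 = 0x10045 (21 bits → U+10045).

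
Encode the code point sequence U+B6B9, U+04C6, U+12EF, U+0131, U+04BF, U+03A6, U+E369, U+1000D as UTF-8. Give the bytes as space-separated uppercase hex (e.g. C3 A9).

EB 9A B9 D3 86 E1 8B AF C4 B1 D2 BF CE A6 EE 8D A9 F0 90 80 8D

U+B6B9: 3-byte form → EB 9A B9.
U+04C6: 2-byte form → D3 86.
U+12EF: 3-byte form → E1 8B AF.
U+0131: 2-byte form → C4 B1.
U+04BF: 2-byte form → D2 BF.
U+03A6: 2-byte form → CE A6.
U+E369: 3-byte form → EE 8D A9.
U+1000D: 4-byte form → F0 90 80 8D.
Concatenated (21 bytes): EB 9A B9 D3 86 E1 8B AF C4 B1 D2 BF CE A6 EE 8D A9 F0 90 80 8D.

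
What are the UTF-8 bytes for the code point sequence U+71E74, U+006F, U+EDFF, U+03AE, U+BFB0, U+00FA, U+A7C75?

F1 B1 B9 B4 6F EE B7 BF CE AE EB BE B0 C3 BA F2 A7 B1 B5

U+71E74: 4-byte form → F1 B1 B9 B4.
U+006F: 1-byte form → 6F.
U+EDFF: 3-byte form → EE B7 BF.
U+03AE: 2-byte form → CE AE.
U+BFB0: 3-byte form → EB BE B0.
U+00FA: 2-byte form → C3 BA.
U+A7C75: 4-byte form → F2 A7 B1 B5.
Concatenated (19 bytes): F1 B1 B9 B4 6F EE B7 BF CE AE EB BE B0 C3 BA F2 A7 B1 B5.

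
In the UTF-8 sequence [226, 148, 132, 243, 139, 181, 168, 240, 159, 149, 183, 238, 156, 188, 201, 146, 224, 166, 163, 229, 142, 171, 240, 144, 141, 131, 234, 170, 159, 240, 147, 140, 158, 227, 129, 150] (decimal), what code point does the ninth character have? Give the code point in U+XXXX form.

Offset 0: leading byte 0xE2 = 11100010 → 3-byte char #1 = E2 94 84.
Offset 3: leading byte 0xF3 = 11110011 → 4-byte char #2 = F3 8B B5 A8.
Offset 7: leading byte 0xF0 = 11110000 → 4-byte char #3 = F0 9F 95 B7.
Offset 11: leading byte 0xEE = 11101110 → 3-byte char #4 = EE 9C BC.
Offset 14: leading byte 0xC9 = 11001001 → 2-byte char #5 = C9 92.
Offset 16: leading byte 0xE0 = 11100000 → 3-byte char #6 = E0 A6 A3.
Offset 19: leading byte 0xE5 = 11100101 → 3-byte char #7 = E5 8E AB.
Offset 22: leading byte 0xF0 = 11110000 → 4-byte char #8 = F0 90 8D 83.
Offset 26: leading byte 0xEA = 11101010 → 3-byte char #9 = EA AA 9F.
Leading byte 0xEA = 11101010 matches 1110xxxx → 3-byte sequence.
Byte 1: 0xEA = 11101010, payload 1010 (4 bits).
Byte 2: 0xAA = 10101010 (10xxxxxx ✓), payload 101010.
Byte 3: 0x9F = 10011111 (10xxxxxx ✓), payload 011111.
Concatenate: 1010101010011111 = 0xAA9F (16 bits → U+AA9F).

U+AA9F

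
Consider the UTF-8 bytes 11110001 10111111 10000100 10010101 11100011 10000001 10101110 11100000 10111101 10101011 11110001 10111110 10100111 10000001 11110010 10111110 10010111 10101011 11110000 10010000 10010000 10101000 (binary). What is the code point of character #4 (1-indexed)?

U+7E9C1

Offset 0: leading byte 0xF1 = 11110001 → 4-byte char #1 = F1 BF 84 95.
Offset 4: leading byte 0xE3 = 11100011 → 3-byte char #2 = E3 81 AE.
Offset 7: leading byte 0xE0 = 11100000 → 3-byte char #3 = E0 BD AB.
Offset 10: leading byte 0xF1 = 11110001 → 4-byte char #4 = F1 BE A7 81.
Leading byte 0xF1 = 11110001 matches 11110xxx → 4-byte sequence.
Byte 1: 0xF1 = 11110001, payload 001 (3 bits).
Byte 2: 0xBE = 10111110 (10xxxxxx ✓), payload 111110.
Byte 3: 0xA7 = 10100111 (10xxxxxx ✓), payload 100111.
Byte 4: 0x81 = 10000001 (10xxxxxx ✓), payload 000001.
Concatenate: 001111110100111000001 = 0x7E9C1 (21 bits → U+7E9C1).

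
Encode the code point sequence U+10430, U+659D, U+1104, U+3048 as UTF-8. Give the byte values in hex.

F0 90 90 B0 E6 96 9D E1 84 84 E3 81 88

U+10430: 4-byte form → F0 90 90 B0.
U+659D: 3-byte form → E6 96 9D.
U+1104: 3-byte form → E1 84 84.
U+3048: 3-byte form → E3 81 88.
Concatenated (13 bytes): F0 90 90 B0 E6 96 9D E1 84 84 E3 81 88.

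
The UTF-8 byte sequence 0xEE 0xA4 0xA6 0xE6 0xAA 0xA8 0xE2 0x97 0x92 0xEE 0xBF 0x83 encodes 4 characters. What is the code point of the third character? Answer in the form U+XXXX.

U+25D2

Offset 0: leading byte 0xEE = 11101110 → 3-byte char #1 = EE A4 A6.
Offset 3: leading byte 0xE6 = 11100110 → 3-byte char #2 = E6 AA A8.
Offset 6: leading byte 0xE2 = 11100010 → 3-byte char #3 = E2 97 92.
Leading byte 0xE2 = 11100010 matches 1110xxxx → 3-byte sequence.
Byte 1: 0xE2 = 11100010, payload 0010 (4 bits).
Byte 2: 0x97 = 10010111 (10xxxxxx ✓), payload 010111.
Byte 3: 0x92 = 10010010 (10xxxxxx ✓), payload 010010.
Concatenate: 0010010111010010 = 0x25D2 (16 bits → U+25D2).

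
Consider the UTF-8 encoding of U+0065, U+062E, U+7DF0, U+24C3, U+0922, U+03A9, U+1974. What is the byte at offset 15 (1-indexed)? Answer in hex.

0xE1

1-indexed offset 15 is 0-indexed offset 14.
U+0065 → 1-byte form 65 at offsets 0–0.
U+062E → 2-byte form D8 AE at offsets 1–2.
U+7DF0 → 3-byte form E7 B7 B0 at offsets 3–5.
U+24C3 → 3-byte form E2 93 83 at offsets 6–8.
U+0922 → 3-byte form E0 A4 A2 at offsets 9–11.
U+03A9 → 2-byte form CE A9 at offsets 12–13.
U+1974 → 3-byte form E1 A5 B4 at offsets 14–16.
Offset 14 falls in char 7's range; it's byte 1 of E1 A5 B4 = 0xE1.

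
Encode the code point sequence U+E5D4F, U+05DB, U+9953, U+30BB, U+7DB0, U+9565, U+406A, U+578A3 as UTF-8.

F3 A5 B5 8F D7 9B E9 A5 93 E3 82 BB E7 B6 B0 E9 95 A5 E4 81 AA F1 97 A2 A3

U+E5D4F: 4-byte form → F3 A5 B5 8F.
U+05DB: 2-byte form → D7 9B.
U+9953: 3-byte form → E9 A5 93.
U+30BB: 3-byte form → E3 82 BB.
U+7DB0: 3-byte form → E7 B6 B0.
U+9565: 3-byte form → E9 95 A5.
U+406A: 3-byte form → E4 81 AA.
U+578A3: 4-byte form → F1 97 A2 A3.
Concatenated (25 bytes): F3 A5 B5 8F D7 9B E9 A5 93 E3 82 BB E7 B6 B0 E9 95 A5 E4 81 AA F1 97 A2 A3.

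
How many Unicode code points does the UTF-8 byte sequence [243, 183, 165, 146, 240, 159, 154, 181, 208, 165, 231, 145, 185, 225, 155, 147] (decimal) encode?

Byte at offset 0: 0xF3 = 11110011 → 4-byte char (#1). Advance 4.
Byte at offset 4: 0xF0 = 11110000 → 4-byte char (#2). Advance 4.
Byte at offset 8: 0xD0 = 11010000 → 2-byte char (#3). Advance 2.
Byte at offset 10: 0xE7 = 11100111 → 3-byte char (#4). Advance 3.
Byte at offset 13: 0xE1 = 11100001 → 3-byte char (#5). Advance 3.
Reached end at offset 16 after 5 code points.

5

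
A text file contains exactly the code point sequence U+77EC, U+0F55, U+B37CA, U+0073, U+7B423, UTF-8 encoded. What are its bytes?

E7 9F AC E0 BD 95 F2 B3 9F 8A 73 F1 BB 90 A3

U+77EC: 3-byte form → E7 9F AC.
U+0F55: 3-byte form → E0 BD 95.
U+B37CA: 4-byte form → F2 B3 9F 8A.
U+0073: 1-byte form → 73.
U+7B423: 4-byte form → F1 BB 90 A3.
Concatenated (15 bytes): E7 9F AC E0 BD 95 F2 B3 9F 8A 73 F1 BB 90 A3.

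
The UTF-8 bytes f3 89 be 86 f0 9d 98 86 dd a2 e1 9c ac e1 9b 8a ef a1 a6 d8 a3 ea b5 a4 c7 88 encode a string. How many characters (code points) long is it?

Byte at offset 0: 0xF3 = 11110011 → 4-byte char (#1). Advance 4.
Byte at offset 4: 0xF0 = 11110000 → 4-byte char (#2). Advance 4.
Byte at offset 8: 0xDD = 11011101 → 2-byte char (#3). Advance 2.
Byte at offset 10: 0xE1 = 11100001 → 3-byte char (#4). Advance 3.
Byte at offset 13: 0xE1 = 11100001 → 3-byte char (#5). Advance 3.
Byte at offset 16: 0xEF = 11101111 → 3-byte char (#6). Advance 3.
Byte at offset 19: 0xD8 = 11011000 → 2-byte char (#7). Advance 2.
Byte at offset 21: 0xEA = 11101010 → 3-byte char (#8). Advance 3.
Byte at offset 24: 0xC7 = 11000111 → 2-byte char (#9). Advance 2.
Reached end at offset 26 after 9 code points.

9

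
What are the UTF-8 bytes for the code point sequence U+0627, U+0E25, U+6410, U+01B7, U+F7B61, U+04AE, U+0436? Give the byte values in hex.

U+0627: 2-byte form → D8 A7.
U+0E25: 3-byte form → E0 B8 A5.
U+6410: 3-byte form → E6 90 90.
U+01B7: 2-byte form → C6 B7.
U+F7B61: 4-byte form → F3 B7 AD A1.
U+04AE: 2-byte form → D2 AE.
U+0436: 2-byte form → D0 B6.
Concatenated (18 bytes): D8 A7 E0 B8 A5 E6 90 90 C6 B7 F3 B7 AD A1 D2 AE D0 B6.

D8 A7 E0 B8 A5 E6 90 90 C6 B7 F3 B7 AD A1 D2 AE D0 B6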